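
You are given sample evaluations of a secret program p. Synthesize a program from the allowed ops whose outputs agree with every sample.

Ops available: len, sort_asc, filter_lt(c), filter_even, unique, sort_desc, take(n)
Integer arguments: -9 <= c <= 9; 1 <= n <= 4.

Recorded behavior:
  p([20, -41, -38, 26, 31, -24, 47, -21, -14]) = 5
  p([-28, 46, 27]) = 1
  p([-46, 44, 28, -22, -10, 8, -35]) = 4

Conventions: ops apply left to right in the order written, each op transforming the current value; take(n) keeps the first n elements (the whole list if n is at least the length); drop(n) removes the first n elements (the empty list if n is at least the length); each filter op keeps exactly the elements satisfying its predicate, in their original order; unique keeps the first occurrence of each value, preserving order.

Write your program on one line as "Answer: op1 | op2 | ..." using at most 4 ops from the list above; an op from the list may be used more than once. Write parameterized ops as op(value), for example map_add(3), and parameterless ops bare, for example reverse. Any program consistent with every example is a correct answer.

sort_desc | sort_asc | filter_lt(2) | len

Check, running the answer program on each example:
  [20, -41, -38, 26, 31, -24, 47, -21, -14] -> [47, 31, 26, 20, -14, -21, -24, -38, -41] -> [-41, -38, -24, -21, -14, 20, 26, 31, 47] -> [-41, -38, -24, -21, -14] -> 5
  [-28, 46, 27] -> [46, 27, -28] -> [-28, 27, 46] -> [-28] -> 1
  [-46, 44, 28, -22, -10, 8, -35] -> [44, 28, 8, -10, -22, -35, -46] -> [-46, -35, -22, -10, 8, 28, 44] -> [-46, -35, -22, -10] -> 4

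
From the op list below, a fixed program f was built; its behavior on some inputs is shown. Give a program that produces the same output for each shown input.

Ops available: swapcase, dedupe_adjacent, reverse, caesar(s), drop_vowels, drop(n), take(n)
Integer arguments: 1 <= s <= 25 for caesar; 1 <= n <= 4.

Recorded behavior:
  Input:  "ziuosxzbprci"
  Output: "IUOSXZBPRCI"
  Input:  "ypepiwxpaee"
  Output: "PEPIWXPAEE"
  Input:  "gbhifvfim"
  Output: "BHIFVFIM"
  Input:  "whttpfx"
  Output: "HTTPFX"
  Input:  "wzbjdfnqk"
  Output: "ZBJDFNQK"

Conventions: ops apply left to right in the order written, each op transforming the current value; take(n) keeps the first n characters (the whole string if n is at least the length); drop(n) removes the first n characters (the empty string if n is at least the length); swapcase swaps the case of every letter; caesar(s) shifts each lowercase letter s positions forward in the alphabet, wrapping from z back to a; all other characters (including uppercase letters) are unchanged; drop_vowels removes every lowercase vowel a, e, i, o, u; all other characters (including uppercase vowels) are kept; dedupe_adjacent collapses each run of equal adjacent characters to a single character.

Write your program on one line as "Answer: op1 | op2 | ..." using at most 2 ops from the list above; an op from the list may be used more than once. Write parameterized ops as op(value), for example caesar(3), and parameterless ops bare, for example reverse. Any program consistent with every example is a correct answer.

swapcase | drop(1)

Check, running the answer program on each example:
  "ziuosxzbprci" -> "ZIUOSXZBPRCI" -> "IUOSXZBPRCI"
  "ypepiwxpaee" -> "YPEPIWXPAEE" -> "PEPIWXPAEE"
  "gbhifvfim" -> "GBHIFVFIM" -> "BHIFVFIM"
  "whttpfx" -> "WHTTPFX" -> "HTTPFX"
  "wzbjdfnqk" -> "WZBJDFNQK" -> "ZBJDFNQK"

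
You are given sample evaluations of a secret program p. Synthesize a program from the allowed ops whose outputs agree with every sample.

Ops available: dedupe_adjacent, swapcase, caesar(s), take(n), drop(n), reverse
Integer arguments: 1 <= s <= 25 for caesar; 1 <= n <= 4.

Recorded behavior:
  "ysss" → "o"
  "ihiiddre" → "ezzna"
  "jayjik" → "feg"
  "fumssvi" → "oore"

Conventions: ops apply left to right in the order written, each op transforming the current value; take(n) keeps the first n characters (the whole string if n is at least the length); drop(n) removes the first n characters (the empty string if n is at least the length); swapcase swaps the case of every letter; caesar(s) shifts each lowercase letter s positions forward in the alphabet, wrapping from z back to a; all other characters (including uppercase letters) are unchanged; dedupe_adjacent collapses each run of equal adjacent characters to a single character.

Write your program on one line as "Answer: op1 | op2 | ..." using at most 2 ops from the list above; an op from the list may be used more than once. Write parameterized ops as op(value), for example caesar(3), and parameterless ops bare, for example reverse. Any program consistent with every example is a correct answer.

drop(3) | caesar(22)

Check, running the answer program on each example:
  "ysss" -> "s" -> "o"
  "ihiiddre" -> "iddre" -> "ezzna"
  "jayjik" -> "jik" -> "feg"
  "fumssvi" -> "ssvi" -> "oore"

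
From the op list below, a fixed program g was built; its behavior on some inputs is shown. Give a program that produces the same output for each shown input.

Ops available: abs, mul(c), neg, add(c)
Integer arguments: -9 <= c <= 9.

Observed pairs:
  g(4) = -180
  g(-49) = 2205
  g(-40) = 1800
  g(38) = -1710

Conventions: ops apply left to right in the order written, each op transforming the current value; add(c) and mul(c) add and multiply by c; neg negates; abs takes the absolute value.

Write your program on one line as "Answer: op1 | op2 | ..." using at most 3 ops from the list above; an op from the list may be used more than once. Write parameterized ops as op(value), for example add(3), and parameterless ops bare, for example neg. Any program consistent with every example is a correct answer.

mul(-9) | mul(5)

Check, running the answer program on each example:
  4 -> -36 -> -180
  -49 -> 441 -> 2205
  -40 -> 360 -> 1800
  38 -> -342 -> -1710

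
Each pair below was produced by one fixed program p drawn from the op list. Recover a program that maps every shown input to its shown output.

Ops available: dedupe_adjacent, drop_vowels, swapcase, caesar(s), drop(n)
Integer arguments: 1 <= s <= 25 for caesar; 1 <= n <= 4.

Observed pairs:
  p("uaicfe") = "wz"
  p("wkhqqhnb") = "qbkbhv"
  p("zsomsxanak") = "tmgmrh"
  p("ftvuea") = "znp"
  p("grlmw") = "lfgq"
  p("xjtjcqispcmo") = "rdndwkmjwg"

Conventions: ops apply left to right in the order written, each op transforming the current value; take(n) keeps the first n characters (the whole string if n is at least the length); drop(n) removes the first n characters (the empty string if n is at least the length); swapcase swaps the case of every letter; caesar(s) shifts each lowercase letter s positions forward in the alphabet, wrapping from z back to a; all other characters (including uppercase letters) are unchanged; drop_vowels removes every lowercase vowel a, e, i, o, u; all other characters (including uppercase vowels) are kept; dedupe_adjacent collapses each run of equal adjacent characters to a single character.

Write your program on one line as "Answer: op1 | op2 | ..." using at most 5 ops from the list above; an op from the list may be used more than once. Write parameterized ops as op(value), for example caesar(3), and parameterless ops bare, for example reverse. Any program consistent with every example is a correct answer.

drop_vowels | caesar(20) | dedupe_adjacent | drop_vowels

Check, running the answer program on each example:
  "uaicfe" -> "cf" -> "wz" -> "wz" -> "wz"
  "wkhqqhnb" -> "wkhqqhnb" -> "qebkkbhv" -> "qebkbhv" -> "qbkbhv"
  "zsomsxanak" -> "zsmsxnk" -> "tmgmrhe" -> "tmgmrhe" -> "tmgmrh"
  "ftvuea" -> "ftv" -> "znp" -> "znp" -> "znp"
  "grlmw" -> "grlmw" -> "alfgq" -> "alfgq" -> "lfgq"
  "xjtjcqispcmo" -> "xjtjcqspcm" -> "rdndwkmjwg" -> "rdndwkmjwg" -> "rdndwkmjwg"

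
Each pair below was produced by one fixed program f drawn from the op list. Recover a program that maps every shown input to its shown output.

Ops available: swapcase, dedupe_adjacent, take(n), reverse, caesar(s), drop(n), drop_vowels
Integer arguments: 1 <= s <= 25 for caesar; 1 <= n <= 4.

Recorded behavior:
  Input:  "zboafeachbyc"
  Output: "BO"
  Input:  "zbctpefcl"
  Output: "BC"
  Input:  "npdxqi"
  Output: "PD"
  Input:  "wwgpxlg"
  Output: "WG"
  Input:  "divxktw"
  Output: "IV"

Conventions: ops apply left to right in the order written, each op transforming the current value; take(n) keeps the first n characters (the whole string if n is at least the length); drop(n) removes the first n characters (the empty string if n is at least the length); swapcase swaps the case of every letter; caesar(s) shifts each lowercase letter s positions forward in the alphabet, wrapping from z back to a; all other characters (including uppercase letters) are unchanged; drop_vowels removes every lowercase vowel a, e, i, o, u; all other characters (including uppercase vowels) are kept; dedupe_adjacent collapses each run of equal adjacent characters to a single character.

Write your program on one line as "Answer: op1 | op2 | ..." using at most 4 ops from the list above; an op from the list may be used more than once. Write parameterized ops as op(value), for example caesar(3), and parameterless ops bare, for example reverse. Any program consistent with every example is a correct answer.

take(3) | drop(1) | swapcase

Check, running the answer program on each example:
  "zboafeachbyc" -> "zbo" -> "bo" -> "BO"
  "zbctpefcl" -> "zbc" -> "bc" -> "BC"
  "npdxqi" -> "npd" -> "pd" -> "PD"
  "wwgpxlg" -> "wwg" -> "wg" -> "WG"
  "divxktw" -> "div" -> "iv" -> "IV"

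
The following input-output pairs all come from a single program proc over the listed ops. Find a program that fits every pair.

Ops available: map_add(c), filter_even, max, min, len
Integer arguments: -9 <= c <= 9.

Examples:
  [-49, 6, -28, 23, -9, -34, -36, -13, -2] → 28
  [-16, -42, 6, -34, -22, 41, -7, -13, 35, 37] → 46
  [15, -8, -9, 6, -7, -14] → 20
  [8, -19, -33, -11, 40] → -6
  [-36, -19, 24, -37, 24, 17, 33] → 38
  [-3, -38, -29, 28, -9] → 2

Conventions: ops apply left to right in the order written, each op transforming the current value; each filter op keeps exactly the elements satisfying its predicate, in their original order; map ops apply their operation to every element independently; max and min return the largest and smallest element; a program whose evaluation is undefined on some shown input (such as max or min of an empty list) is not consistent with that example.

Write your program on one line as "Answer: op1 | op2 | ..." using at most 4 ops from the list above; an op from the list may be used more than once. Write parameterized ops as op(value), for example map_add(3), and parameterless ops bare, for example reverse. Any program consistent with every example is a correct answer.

map_add(5) | filter_even | max

Check, running the answer program on each example:
  [-49, 6, -28, 23, -9, -34, -36, -13, -2] -> [-44, 11, -23, 28, -4, -29, -31, -8, 3] -> [-44, 28, -4, -8] -> 28
  [-16, -42, 6, -34, -22, 41, -7, -13, 35, 37] -> [-11, -37, 11, -29, -17, 46, -2, -8, 40, 42] -> [46, -2, -8, 40, 42] -> 46
  [15, -8, -9, 6, -7, -14] -> [20, -3, -4, 11, -2, -9] -> [20, -4, -2] -> 20
  [8, -19, -33, -11, 40] -> [13, -14, -28, -6, 45] -> [-14, -28, -6] -> -6
  [-36, -19, 24, -37, 24, 17, 33] -> [-31, -14, 29, -32, 29, 22, 38] -> [-14, -32, 22, 38] -> 38
  [-3, -38, -29, 28, -9] -> [2, -33, -24, 33, -4] -> [2, -24, -4] -> 2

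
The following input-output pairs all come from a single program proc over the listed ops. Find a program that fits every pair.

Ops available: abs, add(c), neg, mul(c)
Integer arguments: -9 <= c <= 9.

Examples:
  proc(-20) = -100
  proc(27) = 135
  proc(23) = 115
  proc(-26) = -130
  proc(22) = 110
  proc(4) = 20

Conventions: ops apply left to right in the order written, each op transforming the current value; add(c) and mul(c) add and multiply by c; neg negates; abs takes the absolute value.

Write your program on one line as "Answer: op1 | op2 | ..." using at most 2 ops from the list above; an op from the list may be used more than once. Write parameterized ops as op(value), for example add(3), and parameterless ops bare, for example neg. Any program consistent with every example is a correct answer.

neg | mul(-5)

Check, running the answer program on each example:
  -20 -> 20 -> -100
  27 -> -27 -> 135
  23 -> -23 -> 115
  -26 -> 26 -> -130
  22 -> -22 -> 110
  4 -> -4 -> 20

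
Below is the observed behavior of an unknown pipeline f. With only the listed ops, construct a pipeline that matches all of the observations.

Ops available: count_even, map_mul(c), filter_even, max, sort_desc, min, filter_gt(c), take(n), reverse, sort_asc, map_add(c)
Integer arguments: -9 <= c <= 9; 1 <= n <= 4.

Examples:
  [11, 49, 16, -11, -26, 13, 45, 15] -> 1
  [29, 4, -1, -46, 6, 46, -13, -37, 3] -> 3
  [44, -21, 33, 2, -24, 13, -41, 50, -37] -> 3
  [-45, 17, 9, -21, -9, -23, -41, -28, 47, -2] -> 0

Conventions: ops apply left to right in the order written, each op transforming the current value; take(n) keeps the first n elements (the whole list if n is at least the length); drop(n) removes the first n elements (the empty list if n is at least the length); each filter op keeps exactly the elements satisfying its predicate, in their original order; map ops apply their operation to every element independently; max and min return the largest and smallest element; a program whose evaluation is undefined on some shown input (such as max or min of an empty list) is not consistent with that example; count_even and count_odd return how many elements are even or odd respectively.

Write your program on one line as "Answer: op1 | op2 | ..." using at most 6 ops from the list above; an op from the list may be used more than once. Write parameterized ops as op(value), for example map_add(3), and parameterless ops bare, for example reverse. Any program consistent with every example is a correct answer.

reverse | map_mul(5) | filter_gt(0) | map_mul(3) | count_even

Check, running the answer program on each example:
  [11, 49, 16, -11, -26, 13, 45, 15] -> [15, 45, 13, -26, -11, 16, 49, 11] -> [75, 225, 65, -130, -55, 80, 245, 55] -> [75, 225, 65, 80, 245, 55] -> [225, 675, 195, 240, 735, 165] -> 1
  [29, 4, -1, -46, 6, 46, -13, -37, 3] -> [3, -37, -13, 46, 6, -46, -1, 4, 29] -> [15, -185, -65, 230, 30, -230, -5, 20, 145] -> [15, 230, 30, 20, 145] -> [45, 690, 90, 60, 435] -> 3
  [44, -21, 33, 2, -24, 13, -41, 50, -37] -> [-37, 50, -41, 13, -24, 2, 33, -21, 44] -> [-185, 250, -205, 65, -120, 10, 165, -105, 220] -> [250, 65, 10, 165, 220] -> [750, 195, 30, 495, 660] -> 3
  [-45, 17, 9, -21, -9, -23, -41, -28, 47, -2] -> [-2, 47, -28, -41, -23, -9, -21, 9, 17, -45] -> [-10, 235, -140, -205, -115, -45, -105, 45, 85, -225] -> [235, 45, 85] -> [705, 135, 255] -> 0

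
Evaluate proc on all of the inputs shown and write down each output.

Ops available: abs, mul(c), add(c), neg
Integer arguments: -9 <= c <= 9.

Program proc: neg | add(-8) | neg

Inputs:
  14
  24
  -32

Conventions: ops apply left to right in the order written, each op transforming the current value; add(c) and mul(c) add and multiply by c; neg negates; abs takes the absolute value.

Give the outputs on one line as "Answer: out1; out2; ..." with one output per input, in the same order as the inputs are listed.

Execution, op by op:
  14 -> -14 -> -22 -> 22
  24 -> -24 -> -32 -> 32
  -32 -> 32 -> 24 -> -24

22; 32; -24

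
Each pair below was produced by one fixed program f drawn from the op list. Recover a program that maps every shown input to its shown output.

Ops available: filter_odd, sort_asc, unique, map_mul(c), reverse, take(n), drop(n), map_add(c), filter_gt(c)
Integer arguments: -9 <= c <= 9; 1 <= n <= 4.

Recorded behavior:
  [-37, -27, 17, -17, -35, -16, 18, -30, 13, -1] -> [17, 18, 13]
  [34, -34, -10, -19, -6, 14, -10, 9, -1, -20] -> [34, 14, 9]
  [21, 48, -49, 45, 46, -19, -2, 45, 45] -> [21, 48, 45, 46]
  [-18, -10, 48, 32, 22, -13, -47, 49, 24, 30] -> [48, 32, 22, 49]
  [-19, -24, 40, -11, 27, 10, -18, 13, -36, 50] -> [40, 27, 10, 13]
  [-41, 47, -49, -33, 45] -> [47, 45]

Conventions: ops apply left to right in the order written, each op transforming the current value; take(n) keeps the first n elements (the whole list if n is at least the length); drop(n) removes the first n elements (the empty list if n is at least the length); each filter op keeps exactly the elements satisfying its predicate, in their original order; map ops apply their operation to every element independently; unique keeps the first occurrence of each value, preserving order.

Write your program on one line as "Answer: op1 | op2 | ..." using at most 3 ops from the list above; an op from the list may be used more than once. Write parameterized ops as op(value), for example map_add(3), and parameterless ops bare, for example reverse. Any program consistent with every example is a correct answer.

filter_gt(1) | unique | take(4)

Check, running the answer program on each example:
  [-37, -27, 17, -17, -35, -16, 18, -30, 13, -1] -> [17, 18, 13] -> [17, 18, 13] -> [17, 18, 13]
  [34, -34, -10, -19, -6, 14, -10, 9, -1, -20] -> [34, 14, 9] -> [34, 14, 9] -> [34, 14, 9]
  [21, 48, -49, 45, 46, -19, -2, 45, 45] -> [21, 48, 45, 46, 45, 45] -> [21, 48, 45, 46] -> [21, 48, 45, 46]
  [-18, -10, 48, 32, 22, -13, -47, 49, 24, 30] -> [48, 32, 22, 49, 24, 30] -> [48, 32, 22, 49, 24, 30] -> [48, 32, 22, 49]
  [-19, -24, 40, -11, 27, 10, -18, 13, -36, 50] -> [40, 27, 10, 13, 50] -> [40, 27, 10, 13, 50] -> [40, 27, 10, 13]
  [-41, 47, -49, -33, 45] -> [47, 45] -> [47, 45] -> [47, 45]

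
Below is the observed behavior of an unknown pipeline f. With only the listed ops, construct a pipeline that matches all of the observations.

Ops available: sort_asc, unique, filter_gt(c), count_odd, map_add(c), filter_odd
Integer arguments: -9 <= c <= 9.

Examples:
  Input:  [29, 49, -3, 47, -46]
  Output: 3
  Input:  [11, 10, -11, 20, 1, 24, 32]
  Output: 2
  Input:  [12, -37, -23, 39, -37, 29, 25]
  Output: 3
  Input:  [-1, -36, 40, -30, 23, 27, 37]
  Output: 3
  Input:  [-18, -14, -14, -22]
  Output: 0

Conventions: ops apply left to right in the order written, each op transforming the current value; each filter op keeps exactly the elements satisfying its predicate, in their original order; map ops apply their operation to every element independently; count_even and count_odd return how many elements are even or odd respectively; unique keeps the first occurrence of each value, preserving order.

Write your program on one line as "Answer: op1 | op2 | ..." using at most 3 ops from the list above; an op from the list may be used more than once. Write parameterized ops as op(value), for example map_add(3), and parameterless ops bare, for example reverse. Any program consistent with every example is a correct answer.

filter_gt(-1) | filter_odd | count_odd

Check, running the answer program on each example:
  [29, 49, -3, 47, -46] -> [29, 49, 47] -> [29, 49, 47] -> 3
  [11, 10, -11, 20, 1, 24, 32] -> [11, 10, 20, 1, 24, 32] -> [11, 1] -> 2
  [12, -37, -23, 39, -37, 29, 25] -> [12, 39, 29, 25] -> [39, 29, 25] -> 3
  [-1, -36, 40, -30, 23, 27, 37] -> [40, 23, 27, 37] -> [23, 27, 37] -> 3
  [-18, -14, -14, -22] -> [] -> [] -> 0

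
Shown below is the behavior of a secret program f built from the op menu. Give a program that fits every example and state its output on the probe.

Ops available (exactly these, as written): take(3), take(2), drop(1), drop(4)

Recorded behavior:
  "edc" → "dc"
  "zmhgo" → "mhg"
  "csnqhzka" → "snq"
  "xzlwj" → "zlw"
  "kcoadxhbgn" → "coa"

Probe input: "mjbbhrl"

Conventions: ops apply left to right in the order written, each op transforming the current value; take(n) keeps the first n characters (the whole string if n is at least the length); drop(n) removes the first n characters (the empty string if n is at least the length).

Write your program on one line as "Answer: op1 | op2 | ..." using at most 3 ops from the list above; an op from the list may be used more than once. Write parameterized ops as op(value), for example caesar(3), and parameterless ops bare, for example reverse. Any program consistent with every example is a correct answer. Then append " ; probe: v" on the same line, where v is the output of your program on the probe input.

drop(1) | take(3) ; probe: "jbb"

Check, running the answer program on each example:
  "edc" -> "dc" -> "dc"
  "zmhgo" -> "mhgo" -> "mhg"
  "csnqhzka" -> "snqhzka" -> "snq"
  "xzlwj" -> "zlwj" -> "zlw"
  "kcoadxhbgn" -> "coadxhbgn" -> "coa"
  probe: "mjbbhrl" -> "jbbhrl" -> "jbb"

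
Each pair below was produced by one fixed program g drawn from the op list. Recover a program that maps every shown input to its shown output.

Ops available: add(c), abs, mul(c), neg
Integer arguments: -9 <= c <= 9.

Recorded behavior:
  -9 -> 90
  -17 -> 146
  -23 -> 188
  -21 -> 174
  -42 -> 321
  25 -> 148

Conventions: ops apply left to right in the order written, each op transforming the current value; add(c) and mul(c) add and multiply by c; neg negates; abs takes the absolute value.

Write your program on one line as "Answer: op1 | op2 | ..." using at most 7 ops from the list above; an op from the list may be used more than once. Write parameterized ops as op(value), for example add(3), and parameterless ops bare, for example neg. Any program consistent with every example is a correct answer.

add(-4) | mul(-7) | add(-2) | add(1) | neg | abs

Check, running the answer program on each example:
  -9 -> -13 -> 91 -> 89 -> 90 -> -90 -> 90
  -17 -> -21 -> 147 -> 145 -> 146 -> -146 -> 146
  -23 -> -27 -> 189 -> 187 -> 188 -> -188 -> 188
  -21 -> -25 -> 175 -> 173 -> 174 -> -174 -> 174
  -42 -> -46 -> 322 -> 320 -> 321 -> -321 -> 321
  25 -> 21 -> -147 -> -149 -> -148 -> 148 -> 148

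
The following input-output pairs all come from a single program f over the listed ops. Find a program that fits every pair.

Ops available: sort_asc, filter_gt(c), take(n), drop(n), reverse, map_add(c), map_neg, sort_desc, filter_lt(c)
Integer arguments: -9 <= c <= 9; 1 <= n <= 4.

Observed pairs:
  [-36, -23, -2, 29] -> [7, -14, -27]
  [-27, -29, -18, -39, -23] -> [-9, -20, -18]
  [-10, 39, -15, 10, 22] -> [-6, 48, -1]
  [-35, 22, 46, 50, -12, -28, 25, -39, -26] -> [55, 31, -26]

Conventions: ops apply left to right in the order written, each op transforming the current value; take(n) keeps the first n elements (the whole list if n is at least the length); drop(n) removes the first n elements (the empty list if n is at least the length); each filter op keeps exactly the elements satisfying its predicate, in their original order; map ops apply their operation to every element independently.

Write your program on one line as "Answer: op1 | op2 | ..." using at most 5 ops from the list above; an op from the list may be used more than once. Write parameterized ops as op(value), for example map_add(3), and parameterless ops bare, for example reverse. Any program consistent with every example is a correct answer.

map_neg | take(3) | reverse | map_add(-9) | map_neg

Check, running the answer program on each example:
  [-36, -23, -2, 29] -> [36, 23, 2, -29] -> [36, 23, 2] -> [2, 23, 36] -> [-7, 14, 27] -> [7, -14, -27]
  [-27, -29, -18, -39, -23] -> [27, 29, 18, 39, 23] -> [27, 29, 18] -> [18, 29, 27] -> [9, 20, 18] -> [-9, -20, -18]
  [-10, 39, -15, 10, 22] -> [10, -39, 15, -10, -22] -> [10, -39, 15] -> [15, -39, 10] -> [6, -48, 1] -> [-6, 48, -1]
  [-35, 22, 46, 50, -12, -28, 25, -39, -26] -> [35, -22, -46, -50, 12, 28, -25, 39, 26] -> [35, -22, -46] -> [-46, -22, 35] -> [-55, -31, 26] -> [55, 31, -26]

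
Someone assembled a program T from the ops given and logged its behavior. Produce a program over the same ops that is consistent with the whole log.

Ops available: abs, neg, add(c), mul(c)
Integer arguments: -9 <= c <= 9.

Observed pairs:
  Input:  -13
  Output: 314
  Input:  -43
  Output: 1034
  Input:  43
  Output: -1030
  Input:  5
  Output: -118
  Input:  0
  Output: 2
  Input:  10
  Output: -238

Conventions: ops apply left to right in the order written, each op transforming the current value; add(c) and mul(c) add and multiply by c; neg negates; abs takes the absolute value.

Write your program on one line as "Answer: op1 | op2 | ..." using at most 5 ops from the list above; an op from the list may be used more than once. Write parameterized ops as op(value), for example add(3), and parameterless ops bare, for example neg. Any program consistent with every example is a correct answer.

neg | mul(-8) | mul(-3) | add(2)

Check, running the answer program on each example:
  -13 -> 13 -> -104 -> 312 -> 314
  -43 -> 43 -> -344 -> 1032 -> 1034
  43 -> -43 -> 344 -> -1032 -> -1030
  5 -> -5 -> 40 -> -120 -> -118
  0 -> 0 -> 0 -> 0 -> 2
  10 -> -10 -> 80 -> -240 -> -238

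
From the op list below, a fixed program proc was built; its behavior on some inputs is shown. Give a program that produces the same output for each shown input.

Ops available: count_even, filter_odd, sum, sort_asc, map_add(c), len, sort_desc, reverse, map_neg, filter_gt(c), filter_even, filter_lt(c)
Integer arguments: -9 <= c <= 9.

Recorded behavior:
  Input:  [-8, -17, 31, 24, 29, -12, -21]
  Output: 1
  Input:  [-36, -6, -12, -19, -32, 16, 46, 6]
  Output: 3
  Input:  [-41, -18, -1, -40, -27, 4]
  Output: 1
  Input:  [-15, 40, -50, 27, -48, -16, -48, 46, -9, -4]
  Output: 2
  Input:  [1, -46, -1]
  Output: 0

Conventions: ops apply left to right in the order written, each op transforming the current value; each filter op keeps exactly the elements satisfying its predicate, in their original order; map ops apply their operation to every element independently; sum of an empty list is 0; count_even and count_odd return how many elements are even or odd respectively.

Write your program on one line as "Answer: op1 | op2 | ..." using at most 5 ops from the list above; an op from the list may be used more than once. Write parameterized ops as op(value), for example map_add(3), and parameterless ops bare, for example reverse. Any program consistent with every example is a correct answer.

reverse | filter_gt(2) | filter_even | len

Check, running the answer program on each example:
  [-8, -17, 31, 24, 29, -12, -21] -> [-21, -12, 29, 24, 31, -17, -8] -> [29, 24, 31] -> [24] -> 1
  [-36, -6, -12, -19, -32, 16, 46, 6] -> [6, 46, 16, -32, -19, -12, -6, -36] -> [6, 46, 16] -> [6, 46, 16] -> 3
  [-41, -18, -1, -40, -27, 4] -> [4, -27, -40, -1, -18, -41] -> [4] -> [4] -> 1
  [-15, 40, -50, 27, -48, -16, -48, 46, -9, -4] -> [-4, -9, 46, -48, -16, -48, 27, -50, 40, -15] -> [46, 27, 40] -> [46, 40] -> 2
  [1, -46, -1] -> [-1, -46, 1] -> [] -> [] -> 0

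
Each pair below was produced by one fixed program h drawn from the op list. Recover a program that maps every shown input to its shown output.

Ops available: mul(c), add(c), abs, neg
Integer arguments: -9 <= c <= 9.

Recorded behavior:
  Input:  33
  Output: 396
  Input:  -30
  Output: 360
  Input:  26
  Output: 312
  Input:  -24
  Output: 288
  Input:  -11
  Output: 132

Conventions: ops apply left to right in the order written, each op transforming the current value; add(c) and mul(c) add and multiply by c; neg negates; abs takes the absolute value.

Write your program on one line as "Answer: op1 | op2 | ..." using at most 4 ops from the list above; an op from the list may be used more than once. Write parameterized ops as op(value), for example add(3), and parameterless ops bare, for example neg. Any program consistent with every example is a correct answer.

mul(6) | abs | mul(2)

Check, running the answer program on each example:
  33 -> 198 -> 198 -> 396
  -30 -> -180 -> 180 -> 360
  26 -> 156 -> 156 -> 312
  -24 -> -144 -> 144 -> 288
  -11 -> -66 -> 66 -> 132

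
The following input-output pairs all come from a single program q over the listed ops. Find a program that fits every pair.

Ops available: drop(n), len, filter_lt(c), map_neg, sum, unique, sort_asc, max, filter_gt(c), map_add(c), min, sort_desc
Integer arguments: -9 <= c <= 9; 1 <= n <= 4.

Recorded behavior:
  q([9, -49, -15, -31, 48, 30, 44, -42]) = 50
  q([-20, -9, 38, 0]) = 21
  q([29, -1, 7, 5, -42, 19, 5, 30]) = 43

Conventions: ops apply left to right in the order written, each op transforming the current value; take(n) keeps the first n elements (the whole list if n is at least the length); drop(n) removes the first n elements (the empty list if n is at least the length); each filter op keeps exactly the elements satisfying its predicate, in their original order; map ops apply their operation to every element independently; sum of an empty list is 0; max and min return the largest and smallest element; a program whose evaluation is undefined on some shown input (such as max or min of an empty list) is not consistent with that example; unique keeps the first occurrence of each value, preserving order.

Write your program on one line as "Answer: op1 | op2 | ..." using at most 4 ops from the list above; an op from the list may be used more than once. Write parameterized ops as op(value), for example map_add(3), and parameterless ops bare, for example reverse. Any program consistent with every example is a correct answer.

map_add(-1) | map_neg | max

Check, running the answer program on each example:
  [9, -49, -15, -31, 48, 30, 44, -42] -> [8, -50, -16, -32, 47, 29, 43, -43] -> [-8, 50, 16, 32, -47, -29, -43, 43] -> 50
  [-20, -9, 38, 0] -> [-21, -10, 37, -1] -> [21, 10, -37, 1] -> 21
  [29, -1, 7, 5, -42, 19, 5, 30] -> [28, -2, 6, 4, -43, 18, 4, 29] -> [-28, 2, -6, -4, 43, -18, -4, -29] -> 43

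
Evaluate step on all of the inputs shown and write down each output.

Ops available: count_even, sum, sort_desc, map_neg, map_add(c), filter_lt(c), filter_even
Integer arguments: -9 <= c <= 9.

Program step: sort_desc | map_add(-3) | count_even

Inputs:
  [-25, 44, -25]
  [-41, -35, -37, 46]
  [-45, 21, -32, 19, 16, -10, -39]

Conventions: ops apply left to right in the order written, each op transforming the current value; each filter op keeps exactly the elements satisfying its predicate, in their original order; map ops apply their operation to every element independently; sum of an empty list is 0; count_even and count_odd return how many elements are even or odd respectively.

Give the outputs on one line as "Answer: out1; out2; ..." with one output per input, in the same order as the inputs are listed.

Execution, op by op:
  [-25, 44, -25] -> [44, -25, -25] -> [41, -28, -28] -> 2
  [-41, -35, -37, 46] -> [46, -35, -37, -41] -> [43, -38, -40, -44] -> 3
  [-45, 21, -32, 19, 16, -10, -39] -> [21, 19, 16, -10, -32, -39, -45] -> [18, 16, 13, -13, -35, -42, -48] -> 4

2; 3; 4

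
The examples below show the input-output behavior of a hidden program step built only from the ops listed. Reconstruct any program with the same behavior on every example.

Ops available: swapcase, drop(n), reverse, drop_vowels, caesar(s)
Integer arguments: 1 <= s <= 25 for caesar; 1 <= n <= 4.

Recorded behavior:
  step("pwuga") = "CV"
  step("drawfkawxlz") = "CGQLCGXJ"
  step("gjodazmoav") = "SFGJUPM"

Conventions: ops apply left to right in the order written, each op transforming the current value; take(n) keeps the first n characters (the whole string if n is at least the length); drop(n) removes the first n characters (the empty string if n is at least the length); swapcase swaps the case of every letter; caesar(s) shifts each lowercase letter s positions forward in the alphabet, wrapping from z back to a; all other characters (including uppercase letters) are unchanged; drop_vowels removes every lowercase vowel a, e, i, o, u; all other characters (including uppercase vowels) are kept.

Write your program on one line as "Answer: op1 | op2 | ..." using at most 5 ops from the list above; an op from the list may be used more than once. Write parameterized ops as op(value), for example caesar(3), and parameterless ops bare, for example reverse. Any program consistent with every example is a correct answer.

caesar(6) | reverse | drop(3) | swapcase

Check, running the answer program on each example:
  "pwuga" -> "vcamg" -> "gmacv" -> "cv" -> "CV"
  "drawfkawxlz" -> "jxgclqgcdrf" -> "frdcgqlcgxj" -> "cgqlcgxj" -> "CGQLCGXJ"
  "gjodazmoav" -> "mpujgfsugb" -> "bgusfgjupm" -> "sfgjupm" -> "SFGJUPM"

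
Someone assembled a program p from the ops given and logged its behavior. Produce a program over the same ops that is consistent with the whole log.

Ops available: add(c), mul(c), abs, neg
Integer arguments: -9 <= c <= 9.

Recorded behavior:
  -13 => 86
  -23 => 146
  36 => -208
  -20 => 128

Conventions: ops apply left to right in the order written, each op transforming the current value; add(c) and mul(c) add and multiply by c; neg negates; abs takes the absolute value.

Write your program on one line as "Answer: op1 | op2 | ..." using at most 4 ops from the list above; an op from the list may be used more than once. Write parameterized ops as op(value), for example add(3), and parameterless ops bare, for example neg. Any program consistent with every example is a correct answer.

mul(6) | add(-3) | neg | add(5)

Check, running the answer program on each example:
  -13 -> -78 -> -81 -> 81 -> 86
  -23 -> -138 -> -141 -> 141 -> 146
  36 -> 216 -> 213 -> -213 -> -208
  -20 -> -120 -> -123 -> 123 -> 128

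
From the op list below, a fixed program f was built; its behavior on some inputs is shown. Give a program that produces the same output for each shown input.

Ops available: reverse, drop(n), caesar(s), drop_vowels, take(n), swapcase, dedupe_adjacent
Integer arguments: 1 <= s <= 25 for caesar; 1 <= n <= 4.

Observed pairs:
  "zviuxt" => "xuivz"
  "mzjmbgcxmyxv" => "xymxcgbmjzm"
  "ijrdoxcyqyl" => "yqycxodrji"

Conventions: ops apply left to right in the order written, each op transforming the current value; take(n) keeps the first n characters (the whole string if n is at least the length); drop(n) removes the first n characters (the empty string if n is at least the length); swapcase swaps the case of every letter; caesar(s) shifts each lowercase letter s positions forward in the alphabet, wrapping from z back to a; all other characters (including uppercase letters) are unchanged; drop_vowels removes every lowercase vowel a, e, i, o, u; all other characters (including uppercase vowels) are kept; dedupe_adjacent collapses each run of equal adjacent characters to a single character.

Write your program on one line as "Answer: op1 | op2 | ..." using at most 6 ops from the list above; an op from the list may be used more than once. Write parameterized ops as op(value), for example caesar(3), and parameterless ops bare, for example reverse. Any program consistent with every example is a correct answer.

caesar(3) | reverse | caesar(8) | drop(1) | caesar(15)

Check, running the answer program on each example:
  "zviuxt" -> "cylxaw" -> "waxlyc" -> "eiftgk" -> "iftgk" -> "xuivz"
  "mzjmbgcxmyxv" -> "pcmpejfapbay" -> "yabpafjepmcp" -> "gijxinrmxukx" -> "ijxinrmxukx" -> "xymxcgbmjzm"
  "ijrdoxcyqyl" -> "lmugrafbtbo" -> "obtbfarguml" -> "wjbjnizocut" -> "jbjnizocut" -> "yqycxodrji"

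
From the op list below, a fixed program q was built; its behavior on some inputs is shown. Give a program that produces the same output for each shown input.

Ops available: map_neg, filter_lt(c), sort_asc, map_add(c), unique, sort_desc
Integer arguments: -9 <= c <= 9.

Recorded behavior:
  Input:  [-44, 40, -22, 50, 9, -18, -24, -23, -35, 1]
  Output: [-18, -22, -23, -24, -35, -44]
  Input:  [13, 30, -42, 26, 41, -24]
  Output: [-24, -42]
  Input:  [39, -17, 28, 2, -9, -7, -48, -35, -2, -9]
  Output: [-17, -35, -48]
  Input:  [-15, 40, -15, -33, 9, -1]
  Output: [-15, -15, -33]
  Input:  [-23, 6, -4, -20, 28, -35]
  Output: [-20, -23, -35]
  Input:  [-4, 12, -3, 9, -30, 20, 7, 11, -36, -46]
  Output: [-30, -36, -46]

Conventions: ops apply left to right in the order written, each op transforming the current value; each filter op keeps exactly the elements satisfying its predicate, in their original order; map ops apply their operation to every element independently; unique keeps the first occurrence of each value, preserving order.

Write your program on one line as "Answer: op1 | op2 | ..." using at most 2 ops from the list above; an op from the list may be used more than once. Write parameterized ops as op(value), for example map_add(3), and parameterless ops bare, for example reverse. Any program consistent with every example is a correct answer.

sort_desc | filter_lt(-9)

Check, running the answer program on each example:
  [-44, 40, -22, 50, 9, -18, -24, -23, -35, 1] -> [50, 40, 9, 1, -18, -22, -23, -24, -35, -44] -> [-18, -22, -23, -24, -35, -44]
  [13, 30, -42, 26, 41, -24] -> [41, 30, 26, 13, -24, -42] -> [-24, -42]
  [39, -17, 28, 2, -9, -7, -48, -35, -2, -9] -> [39, 28, 2, -2, -7, -9, -9, -17, -35, -48] -> [-17, -35, -48]
  [-15, 40, -15, -33, 9, -1] -> [40, 9, -1, -15, -15, -33] -> [-15, -15, -33]
  [-23, 6, -4, -20, 28, -35] -> [28, 6, -4, -20, -23, -35] -> [-20, -23, -35]
  [-4, 12, -3, 9, -30, 20, 7, 11, -36, -46] -> [20, 12, 11, 9, 7, -3, -4, -30, -36, -46] -> [-30, -36, -46]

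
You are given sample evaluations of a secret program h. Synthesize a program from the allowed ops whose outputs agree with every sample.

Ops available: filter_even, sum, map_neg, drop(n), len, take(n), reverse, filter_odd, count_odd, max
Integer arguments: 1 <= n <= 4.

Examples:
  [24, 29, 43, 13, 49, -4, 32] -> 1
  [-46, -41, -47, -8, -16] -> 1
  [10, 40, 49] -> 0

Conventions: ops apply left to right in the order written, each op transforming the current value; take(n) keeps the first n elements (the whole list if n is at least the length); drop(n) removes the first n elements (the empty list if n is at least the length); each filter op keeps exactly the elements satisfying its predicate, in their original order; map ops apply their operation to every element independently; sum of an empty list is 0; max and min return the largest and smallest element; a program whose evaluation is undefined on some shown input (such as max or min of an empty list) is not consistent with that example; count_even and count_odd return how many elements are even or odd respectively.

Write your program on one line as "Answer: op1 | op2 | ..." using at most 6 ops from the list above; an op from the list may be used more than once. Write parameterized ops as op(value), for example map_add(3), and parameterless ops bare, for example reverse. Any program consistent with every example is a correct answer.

drop(1) | take(4) | take(1) | map_neg | count_odd

Check, running the answer program on each example:
  [24, 29, 43, 13, 49, -4, 32] -> [29, 43, 13, 49, -4, 32] -> [29, 43, 13, 49] -> [29] -> [-29] -> 1
  [-46, -41, -47, -8, -16] -> [-41, -47, -8, -16] -> [-41, -47, -8, -16] -> [-41] -> [41] -> 1
  [10, 40, 49] -> [40, 49] -> [40, 49] -> [40] -> [-40] -> 0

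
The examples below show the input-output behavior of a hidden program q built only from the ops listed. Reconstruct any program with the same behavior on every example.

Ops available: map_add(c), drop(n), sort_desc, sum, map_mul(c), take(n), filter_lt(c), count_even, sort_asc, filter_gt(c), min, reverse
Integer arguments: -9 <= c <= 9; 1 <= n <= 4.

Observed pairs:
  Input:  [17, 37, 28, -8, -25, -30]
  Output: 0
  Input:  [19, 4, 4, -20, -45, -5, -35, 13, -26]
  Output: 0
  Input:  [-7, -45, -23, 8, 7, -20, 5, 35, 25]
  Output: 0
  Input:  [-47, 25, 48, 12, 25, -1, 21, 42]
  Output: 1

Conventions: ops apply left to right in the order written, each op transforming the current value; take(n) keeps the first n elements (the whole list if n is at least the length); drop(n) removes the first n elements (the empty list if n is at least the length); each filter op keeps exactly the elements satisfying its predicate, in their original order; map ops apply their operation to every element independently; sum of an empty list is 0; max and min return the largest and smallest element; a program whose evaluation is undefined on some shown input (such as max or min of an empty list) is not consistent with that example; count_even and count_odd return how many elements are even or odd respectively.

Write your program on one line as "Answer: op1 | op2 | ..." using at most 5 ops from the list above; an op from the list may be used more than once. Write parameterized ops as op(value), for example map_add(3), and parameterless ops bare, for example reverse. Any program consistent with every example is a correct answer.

drop(4) | filter_gt(-7) | map_mul(5) | count_even

Check, running the answer program on each example:
  [17, 37, 28, -8, -25, -30] -> [-25, -30] -> [] -> [] -> 0
  [19, 4, 4, -20, -45, -5, -35, 13, -26] -> [-45, -5, -35, 13, -26] -> [-5, 13] -> [-25, 65] -> 0
  [-7, -45, -23, 8, 7, -20, 5, 35, 25] -> [7, -20, 5, 35, 25] -> [7, 5, 35, 25] -> [35, 25, 175, 125] -> 0
  [-47, 25, 48, 12, 25, -1, 21, 42] -> [25, -1, 21, 42] -> [25, -1, 21, 42] -> [125, -5, 105, 210] -> 1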